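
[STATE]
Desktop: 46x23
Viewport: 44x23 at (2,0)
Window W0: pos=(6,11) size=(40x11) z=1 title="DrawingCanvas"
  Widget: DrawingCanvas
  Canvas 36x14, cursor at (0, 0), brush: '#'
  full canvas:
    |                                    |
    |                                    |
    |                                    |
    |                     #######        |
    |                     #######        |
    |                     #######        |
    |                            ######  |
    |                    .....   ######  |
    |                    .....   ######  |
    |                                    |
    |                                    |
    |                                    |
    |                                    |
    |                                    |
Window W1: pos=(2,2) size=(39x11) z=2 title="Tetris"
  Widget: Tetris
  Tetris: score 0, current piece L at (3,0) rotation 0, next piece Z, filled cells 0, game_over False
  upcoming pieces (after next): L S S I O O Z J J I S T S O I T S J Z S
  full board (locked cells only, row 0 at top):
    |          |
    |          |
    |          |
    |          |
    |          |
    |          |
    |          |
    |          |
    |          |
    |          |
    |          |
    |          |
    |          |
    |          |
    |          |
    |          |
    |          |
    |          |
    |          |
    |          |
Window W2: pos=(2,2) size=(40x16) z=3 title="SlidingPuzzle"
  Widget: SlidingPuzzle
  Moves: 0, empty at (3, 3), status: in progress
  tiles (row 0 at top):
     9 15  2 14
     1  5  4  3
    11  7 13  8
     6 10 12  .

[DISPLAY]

                                            
                                            
┏━━━━━━━━━━━━━━━━━━━━━━━━━━━━━━━━━━━━━━┓    
┃ SlidingPuzzle                        ┃    
┠──────────────────────────────────────┨    
┃┌────┬────┬────┬────┐                 ┃    
┃│  9 │ 15 │  2 │ 14 │                 ┃    
┃├────┼────┼────┼────┤                 ┃    
┃│  1 │  5 │  4 │  3 │                 ┃    
┃├────┼────┼────┼────┤                 ┃    
┃│ 11 │  7 │ 13 │  8 │                 ┃    
┃├────┼────┼────┼────┤                 ┃━━━┓
┃│  6 │ 10 │ 12 │    │                 ┃   ┃
┃└────┴────┴────┴────┘                 ┃───┨
┃Moves: 0                              ┃   ┃
┃                                      ┃   ┃
┃                                      ┃   ┃
┗━━━━━━━━━━━━━━━━━━━━━━━━━━━━━━━━━━━━━━┛   ┃
    ┃                     #######          ┃
    ┃                     #######          ┃
    ┃                            ######    ┃
    ┗━━━━━━━━━━━━━━━━━━━━━━━━━━━━━━━━━━━━━━┛
                                            


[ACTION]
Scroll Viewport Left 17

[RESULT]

                                            
                                            
  ┏━━━━━━━━━━━━━━━━━━━━━━━━━━━━━━━━━━━━━━┓  
  ┃ SlidingPuzzle                        ┃  
  ┠──────────────────────────────────────┨  
  ┃┌────┬────┬────┬────┐                 ┃  
  ┃│  9 │ 15 │  2 │ 14 │                 ┃  
  ┃├────┼────┼────┼────┤                 ┃  
  ┃│  1 │  5 │  4 │  3 │                 ┃  
  ┃├────┼────┼────┼────┤                 ┃  
  ┃│ 11 │  7 │ 13 │  8 │                 ┃  
  ┃├────┼────┼────┼────┤                 ┃━━
  ┃│  6 │ 10 │ 12 │    │                 ┃  
  ┃└────┴────┴────┴────┘                 ┃──
  ┃Moves: 0                              ┃  
  ┃                                      ┃  
  ┃                                      ┃  
  ┗━━━━━━━━━━━━━━━━━━━━━━━━━━━━━━━━━━━━━━┛  
      ┃                     #######         
      ┃                     #######         
      ┃                            ######   
      ┗━━━━━━━━━━━━━━━━━━━━━━━━━━━━━━━━━━━━━
                                            


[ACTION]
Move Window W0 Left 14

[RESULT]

                                            
                                            
  ┏━━━━━━━━━━━━━━━━━━━━━━━━━━━━━━━━━━━━━━┓  
  ┃ SlidingPuzzle                        ┃  
  ┠──────────────────────────────────────┨  
  ┃┌────┬────┬────┬────┐                 ┃  
  ┃│  9 │ 15 │  2 │ 14 │                 ┃  
  ┃├────┼────┼────┼────┤                 ┃  
  ┃│  1 │  5 │  4 │  3 │                 ┃  
  ┃├────┼────┼────┼────┤                 ┃  
  ┃│ 11 │  7 │ 13 │  8 │                 ┃  
┏━┃├────┼────┼────┼────┤                 ┃  
┃ ┃│  6 │ 10 │ 12 │    │                 ┃  
┠─┃└────┴────┴────┴────┘                 ┃  
┃+┃Moves: 0                              ┃  
┃ ┃                                      ┃  
┃ ┃                                      ┃  
┃ ┗━━━━━━━━━━━━━━━━━━━━━━━━━━━━━━━━━━━━━━┛  
┃                     #######          ┃    
┃                     #######          ┃    
┃                            ######    ┃    
┗━━━━━━━━━━━━━━━━━━━━━━━━━━━━━━━━━━━━━━┛    
                                            


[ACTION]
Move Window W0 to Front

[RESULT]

                                            
                                            
  ┏━━━━━━━━━━━━━━━━━━━━━━━━━━━━━━━━━━━━━━┓  
  ┃ SlidingPuzzle                        ┃  
  ┠──────────────────────────────────────┨  
  ┃┌────┬────┬────┬────┐                 ┃  
  ┃│  9 │ 15 │  2 │ 14 │                 ┃  
  ┃├────┼────┼────┼────┤                 ┃  
  ┃│  1 │  5 │  4 │  3 │                 ┃  
  ┃├────┼────┼────┼────┤                 ┃  
  ┃│ 11 │  7 │ 13 │  8 │                 ┃  
┏━━━━━━━━━━━━━━━━━━━━━━━━━━━━━━━━━━━━━━┓ ┃  
┃ DrawingCanvas                        ┃ ┃  
┠──────────────────────────────────────┨ ┃  
┃+                                     ┃ ┃  
┃                                      ┃ ┃  
┃                                      ┃ ┃  
┃                     #######          ┃━┛  
┃                     #######          ┃    
┃                     #######          ┃    
┃                            ######    ┃    
┗━━━━━━━━━━━━━━━━━━━━━━━━━━━━━━━━━━━━━━┛    
                                            


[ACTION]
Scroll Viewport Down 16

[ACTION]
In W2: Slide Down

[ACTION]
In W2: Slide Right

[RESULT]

                                            
                                            
  ┏━━━━━━━━━━━━━━━━━━━━━━━━━━━━━━━━━━━━━━┓  
  ┃ SlidingPuzzle                        ┃  
  ┠──────────────────────────────────────┨  
  ┃┌────┬────┬────┬────┐                 ┃  
  ┃│  9 │ 15 │  2 │ 14 │                 ┃  
  ┃├────┼────┼────┼────┤                 ┃  
  ┃│  1 │  5 │  4 │  3 │                 ┃  
  ┃├────┼────┼────┼────┤                 ┃  
  ┃│ 11 │  7 │    │ 13 │                 ┃  
┏━━━━━━━━━━━━━━━━━━━━━━━━━━━━━━━━━━━━━━┓ ┃  
┃ DrawingCanvas                        ┃ ┃  
┠──────────────────────────────────────┨ ┃  
┃+                                     ┃ ┃  
┃                                      ┃ ┃  
┃                                      ┃ ┃  
┃                     #######          ┃━┛  
┃                     #######          ┃    
┃                     #######          ┃    
┃                            ######    ┃    
┗━━━━━━━━━━━━━━━━━━━━━━━━━━━━━━━━━━━━━━┛    
                                            


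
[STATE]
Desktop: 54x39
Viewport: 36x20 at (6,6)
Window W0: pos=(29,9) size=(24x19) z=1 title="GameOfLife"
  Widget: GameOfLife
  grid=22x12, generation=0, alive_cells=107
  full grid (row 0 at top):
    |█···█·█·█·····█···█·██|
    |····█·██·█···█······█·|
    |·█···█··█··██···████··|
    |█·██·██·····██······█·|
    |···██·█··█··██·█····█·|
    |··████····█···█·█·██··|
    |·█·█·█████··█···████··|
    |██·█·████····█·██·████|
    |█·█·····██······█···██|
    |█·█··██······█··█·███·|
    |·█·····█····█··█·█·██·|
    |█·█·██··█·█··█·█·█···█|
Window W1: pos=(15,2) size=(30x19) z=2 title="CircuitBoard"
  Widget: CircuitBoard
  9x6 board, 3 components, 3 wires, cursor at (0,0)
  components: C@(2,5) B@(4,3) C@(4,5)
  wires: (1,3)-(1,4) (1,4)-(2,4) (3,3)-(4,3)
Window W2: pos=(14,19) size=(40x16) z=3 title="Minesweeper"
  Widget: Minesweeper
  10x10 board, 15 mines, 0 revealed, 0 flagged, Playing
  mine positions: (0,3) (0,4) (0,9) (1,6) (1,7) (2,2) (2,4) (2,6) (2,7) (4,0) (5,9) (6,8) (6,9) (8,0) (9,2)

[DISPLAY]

         ┃0  [.]                    
         ┃                          
         ┃1               · ─ ·     
         ┃                    │     
         ┃2                   ·   C 
         ┃                          
         ┃3               ·         
         ┃                │         
         ┃4               B       C 
         ┃                          
         ┃5                         
         ┃Cursor: (0,0)             
         ┃                          
        ┏━━━━━━━━━━━━━━━━━━━━━━━━━━━
        ┃ Minesweeper               
        ┠───────────────────────────
        ┃■■■■■■■■■■                 
        ┃■■■■■■■■■■                 
        ┃■■■■■■■■■■                 
        ┃■■■■■■■■■■                 


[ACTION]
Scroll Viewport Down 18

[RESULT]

        ┏━━━━━━━━━━━━━━━━━━━━━━━━━━━
        ┃ Minesweeper               
        ┠───────────────────────────
        ┃■■■■■■■■■■                 
        ┃■■■■■■■■■■                 
        ┃■■■■■■■■■■                 
        ┃■■■■■■■■■■                 
        ┃■■■■■■■■■■                 
        ┃■■■■■■■■■■                 
        ┃■■■■■■■■■■                 
        ┃■■■■■■■■■■                 
        ┃■■■■■■■■■■                 
        ┃■■■■■■■■■■                 
        ┃                           
        ┃                           
        ┗━━━━━━━━━━━━━━━━━━━━━━━━━━━
                                    
                                    
                                    
                                    


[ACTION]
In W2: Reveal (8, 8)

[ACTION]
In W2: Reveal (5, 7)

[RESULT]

        ┏━━━━━━━━━━━━━━━━━━━━━━━━━━━
        ┃ Minesweeper               
        ┠───────────────────────────
        ┃■■■■■■■■■■                 
        ┃■■■■■■■■■■                 
        ┃■■■■■■■■■■                 
        ┃■21212221■                 
        ┃■1      1■                 
        ┃11     13■                 
        ┃       1■■                 
        ┃11     122                 
        ┃■211                       
        ┃■■■1                       
        ┃                           
        ┃                           
        ┗━━━━━━━━━━━━━━━━━━━━━━━━━━━
                                    
                                    
                                    
                                    


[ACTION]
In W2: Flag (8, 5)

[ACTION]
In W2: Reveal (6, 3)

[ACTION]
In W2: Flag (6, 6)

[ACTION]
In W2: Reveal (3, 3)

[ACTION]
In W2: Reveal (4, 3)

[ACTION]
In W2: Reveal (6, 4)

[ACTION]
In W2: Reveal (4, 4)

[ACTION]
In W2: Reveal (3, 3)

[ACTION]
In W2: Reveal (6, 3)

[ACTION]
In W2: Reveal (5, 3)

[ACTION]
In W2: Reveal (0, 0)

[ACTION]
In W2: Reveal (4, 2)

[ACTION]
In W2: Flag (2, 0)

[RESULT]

        ┏━━━━━━━━━━━━━━━━━━━━━━━━━━━
        ┃ Minesweeper               
        ┠───────────────────────────
        ┃  1■■■■■■■                 
        ┃ 12■■■■■■■                 
        ┃ 1■■■■■■■■                 
        ┃121212221■                 
        ┃■1      1■                 
        ┃11     13■                 
        ┃       1■■                 
        ┃11     122                 
        ┃■211                       
        ┃■■■1                       
        ┃                           
        ┃                           
        ┗━━━━━━━━━━━━━━━━━━━━━━━━━━━
                                    
                                    
                                    
                                    


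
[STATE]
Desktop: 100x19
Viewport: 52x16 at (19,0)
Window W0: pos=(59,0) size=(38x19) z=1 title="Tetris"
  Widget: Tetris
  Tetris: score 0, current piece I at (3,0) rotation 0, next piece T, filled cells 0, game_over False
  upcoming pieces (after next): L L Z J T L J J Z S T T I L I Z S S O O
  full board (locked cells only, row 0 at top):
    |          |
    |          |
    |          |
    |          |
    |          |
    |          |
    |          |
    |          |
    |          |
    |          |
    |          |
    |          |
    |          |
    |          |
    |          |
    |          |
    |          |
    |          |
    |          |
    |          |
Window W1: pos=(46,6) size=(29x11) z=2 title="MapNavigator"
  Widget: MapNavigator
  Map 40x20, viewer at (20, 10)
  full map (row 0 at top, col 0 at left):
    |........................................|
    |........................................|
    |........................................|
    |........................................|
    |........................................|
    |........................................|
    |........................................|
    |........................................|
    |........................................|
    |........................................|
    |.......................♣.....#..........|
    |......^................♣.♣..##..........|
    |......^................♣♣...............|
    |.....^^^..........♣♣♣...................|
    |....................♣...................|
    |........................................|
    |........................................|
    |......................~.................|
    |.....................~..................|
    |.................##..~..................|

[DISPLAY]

                                        ┏━━━━━━━━━━━
                                        ┃ Tetris    
                                        ┠───────────
                                        ┃          │
                                        ┃          │
                                        ┃          │
                           ┏━━━━━━━━━━━━━━━━━━━━━━━━
                           ┃ MapNavigator           
                           ┠────────────────────────
                           ┃........................
                           ┃........................
                           ┃........................
                           ┃.............@..♣.....#.
                           ┃................♣.♣..##.
                           ┃................♣♣......
                           ┃^..........♣♣♣..........


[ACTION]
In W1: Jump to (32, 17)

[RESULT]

                                        ┏━━━━━━━━━━━
                                        ┃ Tetris    
                                        ┠───────────
                                        ┃          │
                                        ┃          │
                                        ┃          │
                           ┏━━━━━━━━━━━━━━━━━━━━━━━━
                           ┃ MapNavigator           
                           ┠────────────────────────
                           ┃.♣...................   
                           ┃.....................   
                           ┃.....................   
                           ┃...~.........@.......   
                           ┃..~..................   
                           ┃..~..................   
                           ┃                        


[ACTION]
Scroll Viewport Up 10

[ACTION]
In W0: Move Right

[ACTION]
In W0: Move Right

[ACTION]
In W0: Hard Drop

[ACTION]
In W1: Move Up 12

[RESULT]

                                        ┏━━━━━━━━━━━
                                        ┃ Tetris    
                                        ┠───────────
                                        ┃          │
                                        ┃          │
                                        ┃          │
                           ┏━━━━━━━━━━━━━━━━━━━━━━━━
                           ┃ MapNavigator           
                           ┠────────────────────────
                           ┃.....................   
                           ┃.....................   
                           ┃.....................   
                           ┃.............@.......   
                           ┃.....................   
                           ┃.....................   
                           ┃.....................   


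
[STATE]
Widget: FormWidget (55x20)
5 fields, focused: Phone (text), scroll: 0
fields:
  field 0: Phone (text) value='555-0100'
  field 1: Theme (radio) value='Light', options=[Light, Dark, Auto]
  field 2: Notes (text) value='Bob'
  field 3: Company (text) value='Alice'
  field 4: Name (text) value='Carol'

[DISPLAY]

> Phone:      [555-0100                               ]
  Theme:      (●) Light  ( ) Dark  ( ) Auto            
  Notes:      [Bob                                    ]
  Company:    [Alice                                  ]
  Name:       [Carol                                  ]
                                                       
                                                       
                                                       
                                                       
                                                       
                                                       
                                                       
                                                       
                                                       
                                                       
                                                       
                                                       
                                                       
                                                       
                                                       


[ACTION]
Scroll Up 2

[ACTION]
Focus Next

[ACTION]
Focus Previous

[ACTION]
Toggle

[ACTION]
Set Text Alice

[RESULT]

> Phone:      [Alice                                  ]
  Theme:      (●) Light  ( ) Dark  ( ) Auto            
  Notes:      [Bob                                    ]
  Company:    [Alice                                  ]
  Name:       [Carol                                  ]
                                                       
                                                       
                                                       
                                                       
                                                       
                                                       
                                                       
                                                       
                                                       
                                                       
                                                       
                                                       
                                                       
                                                       
                                                       


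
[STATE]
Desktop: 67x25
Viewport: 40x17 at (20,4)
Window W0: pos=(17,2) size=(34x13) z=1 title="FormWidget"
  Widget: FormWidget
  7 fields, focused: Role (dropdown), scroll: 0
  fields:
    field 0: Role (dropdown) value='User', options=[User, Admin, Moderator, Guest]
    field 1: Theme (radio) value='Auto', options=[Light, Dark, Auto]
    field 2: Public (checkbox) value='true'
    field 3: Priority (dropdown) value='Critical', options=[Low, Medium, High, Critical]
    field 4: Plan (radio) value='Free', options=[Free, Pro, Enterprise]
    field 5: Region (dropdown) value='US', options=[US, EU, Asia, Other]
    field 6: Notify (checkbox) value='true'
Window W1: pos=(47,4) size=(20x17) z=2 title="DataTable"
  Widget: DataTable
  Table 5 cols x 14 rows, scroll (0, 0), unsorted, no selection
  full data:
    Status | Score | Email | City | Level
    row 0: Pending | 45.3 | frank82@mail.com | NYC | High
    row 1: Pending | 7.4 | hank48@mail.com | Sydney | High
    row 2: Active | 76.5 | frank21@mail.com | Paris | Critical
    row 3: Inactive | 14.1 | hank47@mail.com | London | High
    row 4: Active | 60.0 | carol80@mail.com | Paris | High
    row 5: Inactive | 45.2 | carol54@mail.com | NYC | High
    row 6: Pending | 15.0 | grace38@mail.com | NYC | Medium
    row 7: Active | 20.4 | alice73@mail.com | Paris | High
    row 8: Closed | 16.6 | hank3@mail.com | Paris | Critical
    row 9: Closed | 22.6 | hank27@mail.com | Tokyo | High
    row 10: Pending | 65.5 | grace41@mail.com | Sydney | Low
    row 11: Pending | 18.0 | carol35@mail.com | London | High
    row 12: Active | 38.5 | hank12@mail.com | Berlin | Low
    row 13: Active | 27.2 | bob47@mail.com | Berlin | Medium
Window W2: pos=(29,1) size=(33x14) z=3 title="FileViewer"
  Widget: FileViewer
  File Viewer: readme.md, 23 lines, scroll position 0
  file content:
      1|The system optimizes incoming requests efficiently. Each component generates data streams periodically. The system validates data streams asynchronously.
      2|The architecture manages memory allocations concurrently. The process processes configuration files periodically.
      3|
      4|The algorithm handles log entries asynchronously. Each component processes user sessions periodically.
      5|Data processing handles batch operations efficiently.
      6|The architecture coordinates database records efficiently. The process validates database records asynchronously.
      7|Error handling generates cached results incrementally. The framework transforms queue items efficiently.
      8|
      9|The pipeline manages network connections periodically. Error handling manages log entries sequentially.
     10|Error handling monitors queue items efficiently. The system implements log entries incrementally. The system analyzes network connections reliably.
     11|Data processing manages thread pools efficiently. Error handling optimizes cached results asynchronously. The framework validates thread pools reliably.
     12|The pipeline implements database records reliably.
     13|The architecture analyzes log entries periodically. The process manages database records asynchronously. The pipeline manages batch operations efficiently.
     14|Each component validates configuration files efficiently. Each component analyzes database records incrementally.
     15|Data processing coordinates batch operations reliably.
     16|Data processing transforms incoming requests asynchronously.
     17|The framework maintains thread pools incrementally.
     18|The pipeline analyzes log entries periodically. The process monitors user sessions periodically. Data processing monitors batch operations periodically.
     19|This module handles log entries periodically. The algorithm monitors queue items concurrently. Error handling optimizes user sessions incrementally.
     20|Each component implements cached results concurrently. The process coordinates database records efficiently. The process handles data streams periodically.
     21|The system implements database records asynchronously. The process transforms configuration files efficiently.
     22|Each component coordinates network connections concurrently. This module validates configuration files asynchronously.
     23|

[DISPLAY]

─────────┃The system optimizes incoming 
Role:    ┃The architecture manages memor
Theme:   ┃                              
Public:  ┃The algorithm handles log entr
Priority:┃Data processing handles batch 
Plan:    ┃The architecture coordinates d
Region:  ┃Error handling generates cache
Notify:  ┃                              
         ┃The pipeline manages network c
         ┃Error handling monitors queue 
━━━━━━━━━┗━━━━━━━━━━━━━━━━━━━━━━━━━━━━━━
                           ┃Pending │15.
                           ┃Active  │20.
                           ┃Closed  │16.
                           ┃Closed  │22.
                           ┃Pending │65.
                           ┗━━━━━━━━━━━━


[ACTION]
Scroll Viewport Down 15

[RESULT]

Priority:┃Data processing handles batch 
Plan:    ┃The architecture coordinates d
Region:  ┃Error handling generates cache
Notify:  ┃                              
         ┃The pipeline manages network c
         ┃Error handling monitors queue 
━━━━━━━━━┗━━━━━━━━━━━━━━━━━━━━━━━━━━━━━━
                           ┃Pending │15.
                           ┃Active  │20.
                           ┃Closed  │16.
                           ┃Closed  │22.
                           ┃Pending │65.
                           ┗━━━━━━━━━━━━
                                        
                                        
                                        
                                        


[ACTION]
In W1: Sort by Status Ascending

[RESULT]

Priority:┃Data processing handles batch 
Plan:    ┃The architecture coordinates d
Region:  ┃Error handling generates cache
Notify:  ┃                              
         ┃The pipeline manages network c
         ┃Error handling monitors queue 
━━━━━━━━━┗━━━━━━━━━━━━━━━━━━━━━━━━━━━━━━
                           ┃Closed  │22.
                           ┃Inactive│14.
                           ┃Inactive│45.
                           ┃Pending │45.
                           ┃Pending │7.4
                           ┗━━━━━━━━━━━━
                                        
                                        
                                        
                                        


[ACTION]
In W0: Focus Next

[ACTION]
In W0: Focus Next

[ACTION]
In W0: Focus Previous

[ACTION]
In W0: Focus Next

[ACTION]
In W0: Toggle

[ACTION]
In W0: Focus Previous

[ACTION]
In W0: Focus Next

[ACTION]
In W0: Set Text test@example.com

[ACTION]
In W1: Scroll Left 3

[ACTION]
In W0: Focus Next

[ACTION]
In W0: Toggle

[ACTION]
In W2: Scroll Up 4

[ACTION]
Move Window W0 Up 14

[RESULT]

Region:  ┃Data processing handles batch 
Notify:  ┃The architecture coordinates d
         ┃Error handling generates cache
         ┃                              
━━━━━━━━━┃The pipeline manages network c
         ┃Error handling monitors queue 
         ┗━━━━━━━━━━━━━━━━━━━━━━━━━━━━━━
                           ┃Closed  │22.
                           ┃Inactive│14.
                           ┃Inactive│45.
                           ┃Pending │45.
                           ┃Pending │7.4
                           ┗━━━━━━━━━━━━
                                        
                                        
                                        
                                        


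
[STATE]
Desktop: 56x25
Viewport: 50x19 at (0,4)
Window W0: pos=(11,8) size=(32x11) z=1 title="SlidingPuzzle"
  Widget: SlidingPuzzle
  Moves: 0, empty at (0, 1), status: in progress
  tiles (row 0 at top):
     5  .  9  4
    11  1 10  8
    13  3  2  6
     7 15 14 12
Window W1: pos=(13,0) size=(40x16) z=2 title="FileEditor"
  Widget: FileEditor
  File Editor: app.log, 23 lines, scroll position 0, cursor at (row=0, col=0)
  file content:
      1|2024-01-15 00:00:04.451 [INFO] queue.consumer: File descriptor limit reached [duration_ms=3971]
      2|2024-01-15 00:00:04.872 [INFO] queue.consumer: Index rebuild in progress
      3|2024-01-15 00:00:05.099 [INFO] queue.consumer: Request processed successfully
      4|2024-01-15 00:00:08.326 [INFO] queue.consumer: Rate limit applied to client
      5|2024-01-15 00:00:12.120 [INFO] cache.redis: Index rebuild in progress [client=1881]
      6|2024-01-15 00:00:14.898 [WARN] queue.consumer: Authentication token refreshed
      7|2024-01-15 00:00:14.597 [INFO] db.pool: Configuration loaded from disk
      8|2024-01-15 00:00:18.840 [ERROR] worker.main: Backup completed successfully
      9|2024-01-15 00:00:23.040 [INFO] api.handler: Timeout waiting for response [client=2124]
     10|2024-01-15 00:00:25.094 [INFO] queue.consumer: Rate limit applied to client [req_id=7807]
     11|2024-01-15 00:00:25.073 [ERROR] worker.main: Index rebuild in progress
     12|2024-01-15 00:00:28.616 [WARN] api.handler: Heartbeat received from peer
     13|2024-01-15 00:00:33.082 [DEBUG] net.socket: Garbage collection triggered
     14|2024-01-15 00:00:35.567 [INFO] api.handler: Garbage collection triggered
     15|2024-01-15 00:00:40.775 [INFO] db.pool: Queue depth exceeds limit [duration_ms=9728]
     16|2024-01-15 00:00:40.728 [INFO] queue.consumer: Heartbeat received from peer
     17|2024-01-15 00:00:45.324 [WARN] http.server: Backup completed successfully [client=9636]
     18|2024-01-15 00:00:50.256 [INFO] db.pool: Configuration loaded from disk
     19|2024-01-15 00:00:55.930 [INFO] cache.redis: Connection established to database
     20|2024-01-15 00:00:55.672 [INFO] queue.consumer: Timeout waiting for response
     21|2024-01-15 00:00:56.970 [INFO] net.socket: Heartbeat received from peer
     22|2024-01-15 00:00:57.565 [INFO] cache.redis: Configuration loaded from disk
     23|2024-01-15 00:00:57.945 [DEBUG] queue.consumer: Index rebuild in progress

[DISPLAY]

             ┃2024-01-15 00:00:04.872 [INFO] queue
             ┃2024-01-15 00:00:05.099 [INFO] queue
             ┃2024-01-15 00:00:08.326 [INFO] queue
             ┃2024-01-15 00:00:12.120 [INFO] cache
           ┏━┃2024-01-15 00:00:14.898 [WARN] queue
           ┃ ┃2024-01-15 00:00:14.597 [INFO] db.po
           ┠─┃2024-01-15 00:00:18.840 [ERROR] work
           ┃┌┃2024-01-15 00:00:23.040 [INFO] api.h
           ┃│┃2024-01-15 00:00:25.094 [INFO] queue
           ┃├┃2024-01-15 00:00:25.073 [ERROR] work
           ┃│┃2024-01-15 00:00:28.616 [WARN] api.h
           ┃├┗━━━━━━━━━━━━━━━━━━━━━━━━━━━━━━━━━━━━
           ┃│ 13 │  3 │  2 │  6 │         ┃       
           ┃├────┼────┼────┼────┤         ┃       
           ┗━━━━━━━━━━━━━━━━━━━━━━━━━━━━━━┛       
                                                  
                                                  
                                                  
                                                  


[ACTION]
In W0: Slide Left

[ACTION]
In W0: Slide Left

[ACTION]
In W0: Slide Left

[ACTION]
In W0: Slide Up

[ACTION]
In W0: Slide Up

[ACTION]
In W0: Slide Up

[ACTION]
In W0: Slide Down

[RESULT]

             ┃2024-01-15 00:00:04.872 [INFO] queue
             ┃2024-01-15 00:00:05.099 [INFO] queue
             ┃2024-01-15 00:00:08.326 [INFO] queue
             ┃2024-01-15 00:00:12.120 [INFO] cache
           ┏━┃2024-01-15 00:00:14.898 [WARN] queue
           ┃ ┃2024-01-15 00:00:14.597 [INFO] db.po
           ┠─┃2024-01-15 00:00:18.840 [ERROR] work
           ┃┌┃2024-01-15 00:00:23.040 [INFO] api.h
           ┃│┃2024-01-15 00:00:25.094 [INFO] queue
           ┃├┃2024-01-15 00:00:25.073 [ERROR] work
           ┃│┃2024-01-15 00:00:28.616 [WARN] api.h
           ┃├┗━━━━━━━━━━━━━━━━━━━━━━━━━━━━━━━━━━━━
           ┃│ 13 │  3 │  2 │    │         ┃       
           ┃├────┼────┼────┼────┤         ┃       
           ┗━━━━━━━━━━━━━━━━━━━━━━━━━━━━━━┛       
                                                  
                                                  
                                                  
                                                  


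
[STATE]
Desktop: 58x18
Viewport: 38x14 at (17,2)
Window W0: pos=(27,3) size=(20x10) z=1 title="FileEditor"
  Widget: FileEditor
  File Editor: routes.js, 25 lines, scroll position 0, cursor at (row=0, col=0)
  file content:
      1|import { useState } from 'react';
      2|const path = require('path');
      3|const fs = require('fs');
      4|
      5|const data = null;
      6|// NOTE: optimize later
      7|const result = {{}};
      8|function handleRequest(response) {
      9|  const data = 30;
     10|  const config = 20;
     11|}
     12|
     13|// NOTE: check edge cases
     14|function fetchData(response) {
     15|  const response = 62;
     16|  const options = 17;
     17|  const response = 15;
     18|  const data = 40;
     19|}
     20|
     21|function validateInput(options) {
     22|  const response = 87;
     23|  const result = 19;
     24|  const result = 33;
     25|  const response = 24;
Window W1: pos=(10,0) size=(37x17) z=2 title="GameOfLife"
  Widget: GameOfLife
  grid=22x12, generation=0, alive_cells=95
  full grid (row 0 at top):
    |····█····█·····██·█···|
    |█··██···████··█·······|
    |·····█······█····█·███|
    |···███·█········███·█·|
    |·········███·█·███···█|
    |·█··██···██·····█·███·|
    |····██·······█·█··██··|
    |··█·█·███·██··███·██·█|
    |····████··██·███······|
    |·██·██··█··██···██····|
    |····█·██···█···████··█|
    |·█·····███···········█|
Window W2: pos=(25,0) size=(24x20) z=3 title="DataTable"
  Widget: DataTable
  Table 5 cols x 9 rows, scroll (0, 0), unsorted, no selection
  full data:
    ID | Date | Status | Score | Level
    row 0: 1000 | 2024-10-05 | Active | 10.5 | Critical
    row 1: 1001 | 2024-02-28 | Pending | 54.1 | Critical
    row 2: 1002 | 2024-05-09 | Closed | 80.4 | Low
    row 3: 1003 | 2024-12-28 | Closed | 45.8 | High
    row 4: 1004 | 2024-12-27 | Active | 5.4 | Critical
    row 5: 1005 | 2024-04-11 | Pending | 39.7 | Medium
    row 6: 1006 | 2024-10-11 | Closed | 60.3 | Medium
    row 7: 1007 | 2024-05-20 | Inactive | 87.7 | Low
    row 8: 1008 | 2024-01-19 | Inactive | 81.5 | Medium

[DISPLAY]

────────┠──────────────────────┨      
        ┃ID  │Date      │Status┃      
···█····┃────┼──────────┼──────┃      
··████··┃1000│2024-10-05│Active┃      
······█·┃1001│2024-02-28│Pendin┃      
·█······┃1002│2024-05-09│Closed┃      
···███·█┃1003│2024-12-28│Closed┃      
···██···┃1004│2024-12-27│Active┃      
·······█┃1005│2024-04-11│Pendin┃      
███·██··┃1006│2024-10-11│Closed┃      
██··██·█┃1007│2024-05-20│Inacti┃      
··█··██·┃1008│2024-01-19│Inacti┃      
██···█··┃                      ┃      
·███····┃                      ┃      


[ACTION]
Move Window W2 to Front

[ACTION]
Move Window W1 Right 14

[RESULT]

    ┠───┠──────────────────────┨──────
    ┃Gen┃ID  │Date      │Status┃      
    ┃···┃────┼──────────┼──────┃      
    ┃█··┃1000│2024-10-05│Active┃      
    ┃···┃1001│2024-02-28│Pendin┃      
    ┃···┃1002│2024-05-09│Closed┃      
    ┃···┃1003│2024-12-28│Closed┃      
    ┃·█·┃1004│2024-12-27│Active┃      
    ┃···┃1005│2024-04-11│Pendin┃      
    ┃··█┃1006│2024-10-11│Closed┃      
    ┃···┃1007│2024-05-20│Inacti┃      
    ┃·██┃1008│2024-01-19│Inacti┃      
    ┃···┃                      ┃      
    ┃·█·┃                      ┃      
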